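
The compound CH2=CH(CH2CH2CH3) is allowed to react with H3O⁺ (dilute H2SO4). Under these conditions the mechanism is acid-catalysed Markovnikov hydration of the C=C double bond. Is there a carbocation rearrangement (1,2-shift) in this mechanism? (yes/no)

The first-formed carbocation is secondary.
No single 1,2-shift to an adjacent carbon would produce a more-substituted cation than the one already present, so no rearrangement occurs.

no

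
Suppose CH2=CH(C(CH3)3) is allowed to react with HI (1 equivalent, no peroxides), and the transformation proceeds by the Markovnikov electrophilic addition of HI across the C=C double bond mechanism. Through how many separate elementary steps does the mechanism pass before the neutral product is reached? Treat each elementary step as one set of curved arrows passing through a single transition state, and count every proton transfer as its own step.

Step 1: The π electrons of the C=C bond attack a proton of HI; Markovnikov addition places the new C–H on the less-substituted alkene carbon, so the positive charge ends up on the more-substituted carbon — a secondary carbocation. The H–I bond breaks heterolytically, releasing I⁻.
Step 2: Carbocation rearrangement: a 1,2-methyl shift from the adjacent tert-butyl carbon converts the initially-formed secondary cation into the more stable tertiary cation.
Step 3: Nucleophilic attack by I⁻ on the carbocation completes the addition, giving R–I.
Total: 3 elementary steps.

3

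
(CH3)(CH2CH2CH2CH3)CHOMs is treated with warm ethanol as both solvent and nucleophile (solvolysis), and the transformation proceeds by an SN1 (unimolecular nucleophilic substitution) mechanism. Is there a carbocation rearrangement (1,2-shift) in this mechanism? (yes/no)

The first-formed carbocation is secondary.
No single 1,2-shift to an adjacent carbon would produce a more-substituted cation than the one already present, so no rearrangement occurs.

no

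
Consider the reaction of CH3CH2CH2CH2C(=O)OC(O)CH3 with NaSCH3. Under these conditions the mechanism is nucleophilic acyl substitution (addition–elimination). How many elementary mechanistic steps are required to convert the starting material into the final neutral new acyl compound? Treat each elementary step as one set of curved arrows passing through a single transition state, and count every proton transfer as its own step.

Step 1: Nucleophilic addition of CH3S⁻ to the acyl carbon breaks the π(C=O) bond and yields a tetrahedral, anionic intermediate.
Step 2: Collapse of the tetrahedral intermediate: the alkoxide oxygen pushes its lone pair back to re-form C=O while CH3CO2⁻ leaves.
Total: 2 elementary steps.

2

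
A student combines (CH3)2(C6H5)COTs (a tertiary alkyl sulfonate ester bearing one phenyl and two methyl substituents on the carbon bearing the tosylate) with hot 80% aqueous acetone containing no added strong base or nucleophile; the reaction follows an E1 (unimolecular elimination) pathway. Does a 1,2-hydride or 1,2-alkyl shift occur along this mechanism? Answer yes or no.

no

The first-formed carbocation is tertiary.
No single 1,2-shift to an adjacent carbon would produce a more-substituted cation than the one already present, so no rearrangement occurs.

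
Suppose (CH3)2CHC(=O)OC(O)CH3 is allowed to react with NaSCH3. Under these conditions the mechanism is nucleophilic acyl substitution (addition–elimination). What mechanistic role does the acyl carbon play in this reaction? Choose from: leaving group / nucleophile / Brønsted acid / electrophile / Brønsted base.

Step 1: A lone pair on the S of CH3S⁻ attacks the electrophilic acyl carbon; the π(C=O) electrons move onto oxygen, giving a tetrahedral intermediate.
The acyl carbon accepts an electron pair into an empty or π* orbital — it is the electrophile.

electrophile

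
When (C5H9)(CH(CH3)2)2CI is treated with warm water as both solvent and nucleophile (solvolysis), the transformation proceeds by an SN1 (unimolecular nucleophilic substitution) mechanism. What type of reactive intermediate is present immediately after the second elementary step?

oxonium ion

Step 1: Ionisation: the C–I σ-bond cleaves heterolytically; both bonding electrons depart with I⁻, leaving a tertiary carbocation at the α-carbon.
Step 2: H2O donates an oxygen lone pair into the empty p orbital of the cation, giving a protonated alcohol (an oxonium ion).
After step 2 the species present is an oxonium ion.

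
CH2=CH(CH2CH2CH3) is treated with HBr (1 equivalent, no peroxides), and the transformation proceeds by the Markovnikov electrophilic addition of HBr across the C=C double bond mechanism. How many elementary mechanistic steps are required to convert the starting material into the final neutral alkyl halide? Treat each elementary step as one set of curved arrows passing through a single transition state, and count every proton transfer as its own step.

2

Step 1: Electrophilic addition begins with the π(C=C) electrons forming a bond to the proton of HBr. Following Markovnikov's rule, the resulting cation is secondary. The H–Br bond breaks heterolytically, releasing Br⁻.
(No 1,2-shift: no single shift to an adjacent carbon would give a more stable cation.)
Step 2: Nucleophilic attack by Br⁻ on the carbocation completes the addition, giving R–Br.
Total: 2 elementary steps.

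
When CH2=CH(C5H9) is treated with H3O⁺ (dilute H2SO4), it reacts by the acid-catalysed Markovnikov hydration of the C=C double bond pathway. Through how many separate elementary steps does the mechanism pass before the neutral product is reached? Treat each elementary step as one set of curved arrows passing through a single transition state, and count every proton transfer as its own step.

4

Step 1: Protonation of the alkene by H3O⁺: the π bond acts as the nucleophile and picks up H⁺, giving the more stable (Markovnikov) secondary carbocation. H2O is released.
Step 2: A hydride (H with its bonding pair) migrates from the adjacent cyclopentyl carbon to the cationic centre — a 1,2-hydride shift — upgrading the secondary cation to a tertiary one.
Step 3: A lone pair on the oxygen of H2O attacks the carbocation, forming a C–O bond and an oxonium ion (a protonated alcohol).
Step 4: H2O removes a proton from the oxonium oxygen, regenerating H3O⁺ and giving the neutral alcohol.
Total: 4 elementary steps.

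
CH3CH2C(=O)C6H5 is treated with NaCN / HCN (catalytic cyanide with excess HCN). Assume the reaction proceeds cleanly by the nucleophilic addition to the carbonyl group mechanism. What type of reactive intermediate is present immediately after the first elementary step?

Step 1: A lone pair / filled orbital on CN⁻ attacks the electrophilic carbonyl carbon; the π(C=O) electrons shift onto oxygen, producing a tetrahedral alkoxide intermediate.
After step 1 the species present is a tetrahedral alkoxide intermediate.

tetrahedral alkoxide intermediate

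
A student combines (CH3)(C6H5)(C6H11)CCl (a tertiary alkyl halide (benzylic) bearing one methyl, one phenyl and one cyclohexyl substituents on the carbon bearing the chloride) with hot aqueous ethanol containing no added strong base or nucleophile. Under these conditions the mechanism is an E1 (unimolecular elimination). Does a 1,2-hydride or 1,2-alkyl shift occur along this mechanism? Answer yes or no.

The first-formed carbocation is tertiary.
No single 1,2-shift to an adjacent carbon would produce a more-substituted cation than the one already present, so no rearrangement occurs.

no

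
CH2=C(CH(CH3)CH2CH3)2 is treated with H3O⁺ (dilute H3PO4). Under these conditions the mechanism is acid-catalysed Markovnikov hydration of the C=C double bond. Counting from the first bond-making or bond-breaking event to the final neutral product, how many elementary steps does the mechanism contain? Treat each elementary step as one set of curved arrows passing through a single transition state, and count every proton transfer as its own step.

3

Step 1: Electrophilic addition begins with the π(C=C) electrons forming a bond to the proton of H3O⁺. Following Markovnikov's rule, the resulting cation is tertiary. H2O is released.
(No 1,2-shift: no single shift to an adjacent carbon would give a more stable cation.)
Step 2: Nucleophilic capture of the cation by H2O produces the protonated alcohol (an oxonium ion).
Step 3: H2O removes a proton from the oxonium oxygen, regenerating H3O⁺ and giving the neutral alcohol.
Total: 3 elementary steps.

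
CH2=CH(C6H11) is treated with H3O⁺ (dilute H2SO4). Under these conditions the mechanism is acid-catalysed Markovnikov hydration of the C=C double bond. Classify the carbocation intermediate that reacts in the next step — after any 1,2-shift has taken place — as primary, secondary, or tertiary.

tertiary

Step 1: Protonation of the alkene by H3O⁺: the π bond acts as the nucleophile and picks up H⁺, giving the more stable (Markovnikov) secondary carbocation. H2O is released.
Step 2: A hydride (H with its bonding pair) migrates from the adjacent cyclohexyl carbon to the cationic centre — a 1,2-hydride shift — upgrading the secondary cation to a tertiary one.
The cation rearranges from secondary to tertiary via a 1,2-hydride shift from the adjacent cyclohexyl carbon; the tertiary cation is what reacts next.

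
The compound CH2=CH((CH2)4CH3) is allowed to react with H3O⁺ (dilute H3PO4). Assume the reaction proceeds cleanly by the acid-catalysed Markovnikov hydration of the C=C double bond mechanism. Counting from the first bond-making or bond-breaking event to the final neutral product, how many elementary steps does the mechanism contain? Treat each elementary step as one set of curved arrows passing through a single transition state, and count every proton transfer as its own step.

Step 1: Electrophilic addition begins with the π(C=C) electrons forming a bond to the proton of H3O⁺. Following Markovnikov's rule, the resulting cation is secondary. H2O is released.
(No 1,2-shift: no single shift to an adjacent carbon would give a more stable cation.)
Step 2: Nucleophilic capture of the cation by H2O produces the protonated alcohol (an oxonium ion).
Step 3: Deprotonation of the oxonium ion by a water molecule delivers the neutral alcohol and regenerates the acid catalyst.
Total: 3 elementary steps.

3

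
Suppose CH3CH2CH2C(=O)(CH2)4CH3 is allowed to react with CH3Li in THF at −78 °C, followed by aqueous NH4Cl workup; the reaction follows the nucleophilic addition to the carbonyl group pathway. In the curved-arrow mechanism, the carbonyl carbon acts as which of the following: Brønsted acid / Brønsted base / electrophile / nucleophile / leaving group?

Step 1: Nucleophilic addition: the carbanion-like carbon of CH3Li adds to the carbonyl carbon, pushing the π(C=O) electron pair onto oxygen and giving a tetrahedral alkoxide.
The carbonyl carbon accepts an electron pair into an empty or π* orbital — it is the electrophile.

electrophile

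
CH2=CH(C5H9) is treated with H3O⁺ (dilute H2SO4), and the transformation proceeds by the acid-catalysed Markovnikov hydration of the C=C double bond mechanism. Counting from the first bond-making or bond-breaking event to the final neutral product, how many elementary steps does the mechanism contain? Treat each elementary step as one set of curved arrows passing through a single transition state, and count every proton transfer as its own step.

Step 1: Protonation of the alkene by H3O⁺: the π bond acts as the nucleophile and picks up H⁺, giving the more stable (Markovnikov) secondary carbocation. H2O is released.
Step 2: Carbocation rearrangement: a 1,2-hydride shift from the adjacent cyclopentyl carbon converts the initially-formed secondary cation into the more stable tertiary cation.
Step 3: A lone pair on the oxygen of H2O attacks the carbocation, forming a C–O bond and an oxonium ion (a protonated alcohol).
Step 4: Deprotonation of the oxonium ion by a water molecule delivers the neutral alcohol and regenerates the acid catalyst.
Total: 4 elementary steps.

4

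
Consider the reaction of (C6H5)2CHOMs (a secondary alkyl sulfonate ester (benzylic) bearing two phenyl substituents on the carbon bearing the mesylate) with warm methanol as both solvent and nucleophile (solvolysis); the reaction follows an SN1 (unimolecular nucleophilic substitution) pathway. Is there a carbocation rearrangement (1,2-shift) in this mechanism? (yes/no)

no

The first-formed carbocation is secondary.
No single 1,2-shift to an adjacent carbon would produce a more-substituted cation than the one already present, so no rearrangement occurs.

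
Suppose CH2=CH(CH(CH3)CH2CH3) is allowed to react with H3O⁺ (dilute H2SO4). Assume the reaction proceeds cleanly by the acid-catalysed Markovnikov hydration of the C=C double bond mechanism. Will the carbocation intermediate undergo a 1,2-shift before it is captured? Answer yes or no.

The first-formed carbocation is secondary.
The adjacent sec-butyl carbon already bears 2 other carbon substituents and has a hydrogen to migrate; after a 1,2-hydride shift from that carbon the positive charge sits on a tertiary centre.
Tertiary is more stable than secondary, so the shift occurs.

yes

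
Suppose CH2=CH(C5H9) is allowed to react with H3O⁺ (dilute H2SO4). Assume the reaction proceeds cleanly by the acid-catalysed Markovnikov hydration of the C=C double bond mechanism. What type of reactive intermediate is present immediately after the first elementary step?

secondary carbocation

Step 1: Electrophilic addition begins with the π(C=C) electrons forming a bond to the proton of H3O⁺. Following Markovnikov's rule, the resulting cation is secondary. H2O is released.
After step 1 the species present is a secondary carbocation.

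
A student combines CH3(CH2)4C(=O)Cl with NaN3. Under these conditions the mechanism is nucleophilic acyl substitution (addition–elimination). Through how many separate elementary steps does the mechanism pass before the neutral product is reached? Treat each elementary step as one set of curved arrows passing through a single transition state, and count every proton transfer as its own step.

2

Step 1: A lone pair on the N of N3⁻ attacks the electrophilic acyl carbon; the π(C=O) electrons move onto oxygen, giving a tetrahedral intermediate.
Step 2: Elimination step: re-formation of the carbonyl π bond drives out Cl⁻, giving the new acyl compound.
Total: 2 elementary steps.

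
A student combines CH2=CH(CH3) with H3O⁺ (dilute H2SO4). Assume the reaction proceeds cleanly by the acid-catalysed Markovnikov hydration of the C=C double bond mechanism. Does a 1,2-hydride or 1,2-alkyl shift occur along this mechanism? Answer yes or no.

The first-formed carbocation is secondary.
No single 1,2-shift to an adjacent carbon would produce a more-substituted cation than the one already present, so no rearrangement occurs.

no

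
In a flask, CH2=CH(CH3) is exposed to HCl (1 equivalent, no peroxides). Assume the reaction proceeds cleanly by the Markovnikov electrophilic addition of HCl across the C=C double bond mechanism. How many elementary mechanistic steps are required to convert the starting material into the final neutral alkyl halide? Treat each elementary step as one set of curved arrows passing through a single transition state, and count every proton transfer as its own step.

Step 1: The π electrons of the C=C bond attack a proton of HCl; Markovnikov addition places the new C–H on the less-substituted alkene carbon, so the positive charge ends up on the more-substituted carbon — a secondary carbocation. The H–Cl bond breaks heterolytically, releasing Cl⁻.
(No 1,2-shift: no single shift to an adjacent carbon would give a more stable cation.)
Step 2: Nucleophilic attack by Cl⁻ on the carbocation completes the addition, giving R–Cl.
Total: 2 elementary steps.

2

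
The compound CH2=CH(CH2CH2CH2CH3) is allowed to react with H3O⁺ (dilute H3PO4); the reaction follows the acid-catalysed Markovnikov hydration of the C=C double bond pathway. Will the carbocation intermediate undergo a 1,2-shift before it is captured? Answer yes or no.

The first-formed carbocation is secondary.
No single 1,2-shift to an adjacent carbon would produce a more-substituted cation than the one already present, so no rearrangement occurs.

no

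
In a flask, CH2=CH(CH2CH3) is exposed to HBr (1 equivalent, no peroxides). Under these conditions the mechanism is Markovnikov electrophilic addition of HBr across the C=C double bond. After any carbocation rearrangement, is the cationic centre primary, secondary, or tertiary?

Step 1: Electrophilic addition begins with the π(C=C) electrons forming a bond to the proton of HBr. Following Markovnikov's rule, the resulting cation is secondary. The H–Br bond breaks heterolytically, releasing Br⁻.
No single 1,2-shift to an adjacent carbon would give a more-substituted cation, so no rearrangement occurs.

secondary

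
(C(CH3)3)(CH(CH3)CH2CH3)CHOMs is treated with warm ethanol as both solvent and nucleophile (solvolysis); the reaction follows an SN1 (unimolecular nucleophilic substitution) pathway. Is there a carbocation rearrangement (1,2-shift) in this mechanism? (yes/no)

yes

The first-formed carbocation is secondary.
The adjacent sec-butyl carbon already bears 2 other carbon substituents and has a hydrogen to migrate; after a 1,2-hydride shift from that carbon the positive charge sits on a tertiary centre.
Tertiary is more stable than secondary, so the shift occurs.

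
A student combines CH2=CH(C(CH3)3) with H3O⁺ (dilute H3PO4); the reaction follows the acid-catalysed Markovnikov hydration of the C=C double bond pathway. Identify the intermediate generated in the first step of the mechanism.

secondary carbocation

Step 1: The π electrons of the C=C bond attack a proton of H3O⁺; Markovnikov addition places the new C–H on the less-substituted alkene carbon, so the positive charge ends up on the more-substituted carbon — a secondary carbocation. H2O is released.
After step 1 the species present is a secondary carbocation.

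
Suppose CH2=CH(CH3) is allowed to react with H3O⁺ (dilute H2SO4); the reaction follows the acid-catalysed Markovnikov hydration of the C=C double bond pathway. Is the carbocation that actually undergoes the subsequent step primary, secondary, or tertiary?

Step 1: Protonation of the alkene by H3O⁺: the π bond acts as the nucleophile and picks up H⁺, giving the more stable (Markovnikov) secondary carbocation. H2O is released.
No single 1,2-shift to an adjacent carbon would give a more-substituted cation, so no rearrangement occurs.

secondary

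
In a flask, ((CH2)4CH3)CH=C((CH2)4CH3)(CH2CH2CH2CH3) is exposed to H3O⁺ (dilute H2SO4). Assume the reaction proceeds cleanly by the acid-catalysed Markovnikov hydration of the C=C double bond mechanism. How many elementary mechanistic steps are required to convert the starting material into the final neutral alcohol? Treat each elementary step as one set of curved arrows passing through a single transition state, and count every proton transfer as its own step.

3

Step 1: Protonation of the alkene by H3O⁺: the π bond acts as the nucleophile and picks up H⁺, giving the more stable (Markovnikov) tertiary carbocation. H2O is released.
(No 1,2-shift: no single shift to an adjacent carbon would give a more stable cation.)
Step 2: Water acts as the nucleophile: an oxygen lone pair bonds to the cationic carbon, giving an oxonium-ion intermediate.
Step 3: Deprotonation of the oxonium ion by a water molecule delivers the neutral alcohol and regenerates the acid catalyst.
Total: 3 elementary steps.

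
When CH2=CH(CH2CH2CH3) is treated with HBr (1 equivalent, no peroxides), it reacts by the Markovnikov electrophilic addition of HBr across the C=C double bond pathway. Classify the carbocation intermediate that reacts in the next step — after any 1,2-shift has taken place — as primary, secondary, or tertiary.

secondary

Step 1: Protonation of the alkene by HBr: the π bond acts as the nucleophile and picks up H⁺, giving the more stable (Markovnikov) secondary carbocation. The H–Br bond breaks heterolytically, releasing Br⁻.
No single 1,2-shift to an adjacent carbon would give a more-substituted cation, so no rearrangement occurs.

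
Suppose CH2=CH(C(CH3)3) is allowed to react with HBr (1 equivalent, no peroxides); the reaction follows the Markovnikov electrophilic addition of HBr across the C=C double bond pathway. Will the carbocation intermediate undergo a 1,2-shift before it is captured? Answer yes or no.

yes

The first-formed carbocation is secondary.
The adjacent tert-butyl carbon has no hydrogen but bears methyl groups; migration of one methyl with its bonding pair (a 1,2-methyl shift) places the charge on a tertiary centre.
Tertiary is more stable than secondary, so the shift occurs.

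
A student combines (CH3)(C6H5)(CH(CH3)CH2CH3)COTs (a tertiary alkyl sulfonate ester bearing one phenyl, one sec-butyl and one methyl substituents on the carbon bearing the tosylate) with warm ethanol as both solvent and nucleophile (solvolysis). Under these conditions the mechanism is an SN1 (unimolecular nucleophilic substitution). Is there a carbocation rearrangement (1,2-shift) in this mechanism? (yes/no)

The first-formed carbocation is tertiary.
No single 1,2-shift to an adjacent carbon would produce a more-substituted cation than the one already present, so no rearrangement occurs.

no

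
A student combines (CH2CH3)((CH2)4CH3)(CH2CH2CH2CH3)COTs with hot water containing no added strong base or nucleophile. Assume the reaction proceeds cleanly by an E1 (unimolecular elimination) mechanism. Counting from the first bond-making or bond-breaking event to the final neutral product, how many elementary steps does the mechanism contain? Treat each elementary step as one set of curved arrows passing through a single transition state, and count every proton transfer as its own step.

2

Step 1: Rate-determining heterolysis of the C–O bond gives TsO⁻ and a tertiary carbocation.
(No 1,2-shift: no single shift to an adjacent carbon would give a more stable cation.)
Step 2: Loss of a β-proton to a water molecule of the solvent: the C–H bonding pair collapses toward the cationic carbon to form the C=C π bond, yielding the alkene.
Total: 2 elementary steps.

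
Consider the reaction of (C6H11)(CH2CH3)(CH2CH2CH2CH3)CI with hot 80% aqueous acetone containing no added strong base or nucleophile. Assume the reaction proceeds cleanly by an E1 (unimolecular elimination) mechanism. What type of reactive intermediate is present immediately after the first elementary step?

Step 1: Ionisation: the C–I σ-bond cleaves heterolytically; both bonding electrons depart with I⁻, leaving a tertiary carbocation at the α-carbon.
After step 1 the species present is a tertiary carbocation.

tertiary carbocation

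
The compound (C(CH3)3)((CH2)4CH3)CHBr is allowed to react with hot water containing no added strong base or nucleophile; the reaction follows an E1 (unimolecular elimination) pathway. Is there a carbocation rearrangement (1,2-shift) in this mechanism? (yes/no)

The first-formed carbocation is secondary.
The adjacent tert-butyl carbon has no hydrogen but bears methyl groups; migration of one methyl with its bonding pair (a 1,2-methyl shift) places the charge on a tertiary centre.
Tertiary is more stable than secondary, so the shift occurs.

yes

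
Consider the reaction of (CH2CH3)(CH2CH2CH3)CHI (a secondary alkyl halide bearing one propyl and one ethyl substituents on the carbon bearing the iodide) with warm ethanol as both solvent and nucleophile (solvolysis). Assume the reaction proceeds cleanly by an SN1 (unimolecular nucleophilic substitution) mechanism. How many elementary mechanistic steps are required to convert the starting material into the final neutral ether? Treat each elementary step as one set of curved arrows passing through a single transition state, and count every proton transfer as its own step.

Step 1: Unassisted departure of I⁻ (taking the C–I bonding pair) generates a secondary carbocation.
(No 1,2-shift: no single shift to an adjacent carbon would give a more stable cation.)
Step 2: A lone pair on the oxygen of CH3CH2OH attacks the carbocation, forming a new C–O σ-bond and an oxonium ion.
Step 3: A second solvent molecule removes the proton on oxygen, giving the neutral ether product.
Total: 3 elementary steps.

3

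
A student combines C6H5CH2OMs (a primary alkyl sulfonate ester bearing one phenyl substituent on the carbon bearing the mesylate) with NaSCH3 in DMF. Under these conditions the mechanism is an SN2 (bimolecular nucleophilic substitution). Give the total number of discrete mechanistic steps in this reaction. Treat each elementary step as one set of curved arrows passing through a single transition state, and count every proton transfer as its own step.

1

Step 1: The methanethiolate nucleophile donates a lone pair from S to the α-carbon in a backside attack; simultaneously the C–O σ-bond breaks and both of its electrons leave with MsO⁻. One concerted step with inversion of configuration.
Total: 1 elementary step.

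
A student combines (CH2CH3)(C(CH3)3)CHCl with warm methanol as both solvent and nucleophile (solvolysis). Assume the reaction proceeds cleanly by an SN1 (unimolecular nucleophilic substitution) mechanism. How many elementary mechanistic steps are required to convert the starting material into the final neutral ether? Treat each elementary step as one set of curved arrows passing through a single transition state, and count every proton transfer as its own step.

4

Step 1: The C–Cl bond breaks with both electrons going to the chloride; Cl⁻ leaves and a secondary carbocation remains.
Step 2: A 1,2-methyl shift from the adjacent tert-butyl carbon moves the positive charge from the secondary centre to an adjacent carbon, generating a more stable tertiary carbocation.
Step 3: A lone pair on the oxygen of CH3OH attacks the carbocation, forming a new C–O σ-bond and an oxonium ion.
Step 4: A second solvent molecule removes the proton on oxygen, giving the neutral ether product.
Total: 4 elementary steps.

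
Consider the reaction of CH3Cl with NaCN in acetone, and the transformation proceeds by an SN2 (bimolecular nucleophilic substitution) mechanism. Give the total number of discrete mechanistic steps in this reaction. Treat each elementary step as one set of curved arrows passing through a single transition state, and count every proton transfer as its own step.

1

Step 1: The cyanide nucleophile donates a lone pair from C to the α-carbon in a backside attack; simultaneously the C–Cl σ-bond breaks and both of its electrons leave with Cl⁻. One concerted step with inversion of configuration.
Total: 1 elementary step.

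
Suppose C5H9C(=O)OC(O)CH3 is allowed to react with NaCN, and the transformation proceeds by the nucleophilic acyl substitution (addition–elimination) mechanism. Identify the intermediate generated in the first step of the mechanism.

Step 1: A lone pair on the C of CN⁻ attacks the electrophilic acyl carbon; the π(C=O) electrons move onto oxygen, giving a tetrahedral intermediate.
After step 1 the species present is a tetrahedral intermediate.

tetrahedral intermediate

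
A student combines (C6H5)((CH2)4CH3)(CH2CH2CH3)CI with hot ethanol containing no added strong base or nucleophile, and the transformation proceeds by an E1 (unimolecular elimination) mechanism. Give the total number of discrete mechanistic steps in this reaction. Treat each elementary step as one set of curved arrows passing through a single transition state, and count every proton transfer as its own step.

Step 1: The C–I bond breaks with both electrons going to the iodide; I⁻ leaves and a tertiary carbocation remains.
(No 1,2-shift: no single shift to an adjacent carbon would give a more stable cation.)
Step 2: An ethanol molecule (solvent) deprotonates a β-carbon; as the C–H bond breaks, those electrons form the new alkene π bond.
Total: 2 elementary steps.

2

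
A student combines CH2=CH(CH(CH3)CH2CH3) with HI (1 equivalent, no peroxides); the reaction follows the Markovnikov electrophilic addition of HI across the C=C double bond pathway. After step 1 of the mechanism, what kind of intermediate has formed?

secondary carbocation

Step 1: Electrophilic addition begins with the π(C=C) electrons forming a bond to the proton of HI. Following Markovnikov's rule, the resulting cation is secondary. The H–I bond breaks heterolytically, releasing I⁻.
After step 1 the species present is a secondary carbocation.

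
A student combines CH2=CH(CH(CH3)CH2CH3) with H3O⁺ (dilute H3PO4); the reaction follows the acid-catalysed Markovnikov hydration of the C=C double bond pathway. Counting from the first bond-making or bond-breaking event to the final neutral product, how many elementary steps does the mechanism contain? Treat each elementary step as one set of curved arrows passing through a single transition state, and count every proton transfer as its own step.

4

Step 1: The π electrons of the C=C bond attack a proton of H3O⁺; Markovnikov addition places the new C–H on the less-substituted alkene carbon, so the positive charge ends up on the more-substituted carbon — a secondary carbocation. H2O is released.
Step 2: A 1,2-hydride shift from the adjacent sec-butyl carbon moves the positive charge from the secondary centre to an adjacent carbon, generating a more stable tertiary carbocation.
Step 3: Nucleophilic capture of the cation by H2O produces the protonated alcohol (an oxonium ion).
Step 4: Proton transfer from the O–H of the oxonium ion to H2O completes the catalytic cycle and yields the alcohol.
Total: 4 elementary steps.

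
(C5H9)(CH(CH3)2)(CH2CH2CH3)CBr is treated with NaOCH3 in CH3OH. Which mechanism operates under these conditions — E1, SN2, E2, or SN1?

E2

Conditions: a strong base with a tertiary substrate bearing a β-hydrogen.
These conditions are the textbook signature of the E2 pathway.
A strong (often hindered) base removes a β-H in concert with loss of the leaving group — bimolecular elimination.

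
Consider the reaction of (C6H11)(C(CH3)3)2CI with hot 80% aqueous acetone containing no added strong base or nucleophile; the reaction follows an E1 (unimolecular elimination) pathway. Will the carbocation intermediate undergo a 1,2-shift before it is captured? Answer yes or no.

no

The first-formed carbocation is tertiary.
No single 1,2-shift to an adjacent carbon would produce a more-substituted cation than the one already present, so no rearrangement occurs.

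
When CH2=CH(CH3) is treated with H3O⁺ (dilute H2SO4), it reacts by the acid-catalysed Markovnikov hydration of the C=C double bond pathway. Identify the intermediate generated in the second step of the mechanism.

oxonium ion

Step 1: Protonation of the alkene by H3O⁺: the π bond acts as the nucleophile and picks up H⁺, giving the more stable (Markovnikov) secondary carbocation. H2O is released.
Step 2: A lone pair on the oxygen of H2O attacks the carbocation, forming a C–O bond and an oxonium ion (a protonated alcohol).
After step 2 the species present is an oxonium ion.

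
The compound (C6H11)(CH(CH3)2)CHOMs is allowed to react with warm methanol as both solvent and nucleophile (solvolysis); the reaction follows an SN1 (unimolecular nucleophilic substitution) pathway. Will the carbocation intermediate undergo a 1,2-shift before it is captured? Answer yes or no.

The first-formed carbocation is secondary.
The adjacent isopropyl carbon already bears 2 other carbon substituents and has a hydrogen to migrate; after a 1,2-hydride shift from that carbon the positive charge sits on a tertiary centre.
Tertiary is more stable than secondary, so the shift occurs.

yes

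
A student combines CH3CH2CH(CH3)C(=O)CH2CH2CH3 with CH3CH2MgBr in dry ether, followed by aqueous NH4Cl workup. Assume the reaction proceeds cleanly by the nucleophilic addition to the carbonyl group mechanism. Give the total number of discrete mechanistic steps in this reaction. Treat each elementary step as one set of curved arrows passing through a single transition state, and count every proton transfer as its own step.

Step 1: the carbanion-like carbon of CH3CH2MgBr attacks the sp² carbonyl carbon; the C=O π bond breaks and the electrons end up as a lone pair on the alkoxide oxygen of the tetrahedral intermediate.
Step 2: The alkoxide picks up a proton during aqueous NH4Cl workup to yield an alcohol.
Total: 2 elementary steps.

2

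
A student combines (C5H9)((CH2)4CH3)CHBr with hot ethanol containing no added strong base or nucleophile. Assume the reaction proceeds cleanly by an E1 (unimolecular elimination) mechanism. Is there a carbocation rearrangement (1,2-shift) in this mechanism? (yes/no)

yes

The first-formed carbocation is secondary.
The adjacent cyclopentyl carbon already bears 2 other carbon substituents and has a hydrogen to migrate; after a 1,2-hydride shift from that carbon the positive charge sits on a tertiary centre.
Tertiary is more stable than secondary, so the shift occurs.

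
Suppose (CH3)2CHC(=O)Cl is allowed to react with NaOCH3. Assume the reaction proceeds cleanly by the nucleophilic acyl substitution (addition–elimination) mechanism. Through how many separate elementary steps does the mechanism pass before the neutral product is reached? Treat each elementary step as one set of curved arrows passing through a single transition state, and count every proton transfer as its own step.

Step 1: CH3O⁻ adds to the carbonyl carbon; the C=O π electrons shift onto oxygen and a tetrahedral alkoxide intermediate forms.
Step 2: Collapse of the tetrahedral intermediate: the alkoxide oxygen pushes its lone pair back to re-form C=O while Cl⁻ leaves.
Total: 2 elementary steps.

2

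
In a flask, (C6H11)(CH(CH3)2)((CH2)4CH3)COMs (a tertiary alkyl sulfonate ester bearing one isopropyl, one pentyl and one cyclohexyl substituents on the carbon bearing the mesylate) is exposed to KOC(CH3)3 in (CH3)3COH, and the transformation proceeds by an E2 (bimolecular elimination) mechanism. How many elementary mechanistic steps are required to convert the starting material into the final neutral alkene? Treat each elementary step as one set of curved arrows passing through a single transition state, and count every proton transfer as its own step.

1

Step 1: In one step, (CH3)3CO⁻ pulls off a β-proton, the C–O bond cleaves, and a C=C double bond forms between the α- and β-carbons (E2, anti elimination).
Total: 1 elementary step.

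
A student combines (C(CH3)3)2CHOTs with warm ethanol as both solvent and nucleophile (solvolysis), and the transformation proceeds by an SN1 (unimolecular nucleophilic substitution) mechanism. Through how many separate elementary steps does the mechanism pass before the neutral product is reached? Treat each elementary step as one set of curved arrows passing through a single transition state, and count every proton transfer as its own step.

Step 1: The C–O bond breaks with both electrons going to the tosylate; TsO⁻ leaves and a secondary carbocation remains.
Step 2: Carbocation rearrangement: a 1,2-methyl shift from the adjacent tert-butyl carbon converts the initially-formed secondary cation into the more stable tertiary cation.
Step 3: Nucleophilic capture: the oxygen of CH3CH2OH bonds to the cationic carbon, producing an oxonium-ion intermediate.
Step 4: A second solvent molecule removes the proton on oxygen, giving the neutral ether product.
Total: 4 elementary steps.

4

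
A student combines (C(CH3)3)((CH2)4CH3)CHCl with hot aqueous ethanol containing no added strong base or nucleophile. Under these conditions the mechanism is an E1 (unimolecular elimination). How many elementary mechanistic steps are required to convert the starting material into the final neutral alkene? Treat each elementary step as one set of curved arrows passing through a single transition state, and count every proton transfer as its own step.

3

Step 1: The C–Cl bond breaks with both electrons going to the chloride; Cl⁻ leaves and a secondary carbocation remains.
Step 2: A 1,2-methyl shift from the adjacent tert-butyl carbon moves the positive charge from the secondary centre to an adjacent carbon, generating a more stable tertiary carbocation.
Step 3: Loss of a β-proton to a water (or ethanol) molecule of the solvent: the C–H bonding pair collapses toward the cationic carbon to form the C=C π bond, yielding the alkene.
Total: 3 elementary steps.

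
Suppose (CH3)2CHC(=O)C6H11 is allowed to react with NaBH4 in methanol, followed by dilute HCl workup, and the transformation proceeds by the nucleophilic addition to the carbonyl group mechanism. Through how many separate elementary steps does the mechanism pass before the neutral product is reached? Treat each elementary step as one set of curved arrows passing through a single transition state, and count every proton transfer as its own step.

Step 1: A lone pair / filled orbital on H⁻ (delivered from BH4⁻) attacks the electrophilic carbonyl carbon; the π(C=O) electrons shift onto oxygen, producing a tetrahedral alkoxide intermediate.
Step 2: On dilute HCl workup the alkoxide oxygen is protonated, giving an alcohol.
Total: 2 elementary steps.

2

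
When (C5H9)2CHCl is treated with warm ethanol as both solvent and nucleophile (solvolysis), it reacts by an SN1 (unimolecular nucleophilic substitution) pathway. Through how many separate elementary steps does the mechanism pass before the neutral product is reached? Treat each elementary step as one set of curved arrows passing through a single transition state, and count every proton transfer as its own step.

Step 1: Ionisation: the C–Cl σ-bond cleaves heterolytically; both bonding electrons depart with Cl⁻, leaving a secondary carbocation at the α-carbon.
Step 2: A 1,2-hydride shift from the adjacent cyclopentyl carbon moves the positive charge from the secondary centre to an adjacent carbon, generating a more stable tertiary carbocation.
Step 3: A lone pair on the oxygen of CH3CH2OH attacks the carbocation, forming a new C–O σ-bond and an oxonium ion.
Step 4: Deprotonation of the oxonium oxygen by solvent ethanol yields the neutral ether.
Total: 4 elementary steps.

4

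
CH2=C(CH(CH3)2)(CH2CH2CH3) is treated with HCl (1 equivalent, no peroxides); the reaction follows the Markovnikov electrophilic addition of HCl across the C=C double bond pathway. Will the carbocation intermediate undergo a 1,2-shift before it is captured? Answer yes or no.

no

The first-formed carbocation is tertiary.
No single 1,2-shift to an adjacent carbon would produce a more-substituted cation than the one already present, so no rearrangement occurs.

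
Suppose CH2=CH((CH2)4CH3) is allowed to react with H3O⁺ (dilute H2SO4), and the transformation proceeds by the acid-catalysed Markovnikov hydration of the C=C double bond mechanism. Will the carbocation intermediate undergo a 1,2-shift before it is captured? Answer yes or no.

no

The first-formed carbocation is secondary.
No single 1,2-shift to an adjacent carbon would produce a more-substituted cation than the one already present, so no rearrangement occurs.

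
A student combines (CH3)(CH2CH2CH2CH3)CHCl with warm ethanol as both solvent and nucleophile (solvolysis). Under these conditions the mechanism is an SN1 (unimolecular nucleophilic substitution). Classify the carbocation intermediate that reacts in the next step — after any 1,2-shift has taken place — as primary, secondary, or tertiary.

secondary

Step 1: Unassisted departure of Cl⁻ (taking the C–Cl bonding pair) generates a secondary carbocation.
No single 1,2-shift to an adjacent carbon would give a more-substituted cation, so no rearrangement occurs.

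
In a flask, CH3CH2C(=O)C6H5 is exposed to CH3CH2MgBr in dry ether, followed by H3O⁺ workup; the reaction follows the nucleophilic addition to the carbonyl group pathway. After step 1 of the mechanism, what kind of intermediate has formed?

tetrahedral alkoxide intermediate

Step 1: A lone pair / filled orbital on the carbanion-like carbon of CH3CH2MgBr attacks the electrophilic carbonyl carbon; the π(C=O) electrons shift onto oxygen, producing a tetrahedral alkoxide intermediate.
After step 1 the species present is a tetrahedral alkoxide intermediate.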